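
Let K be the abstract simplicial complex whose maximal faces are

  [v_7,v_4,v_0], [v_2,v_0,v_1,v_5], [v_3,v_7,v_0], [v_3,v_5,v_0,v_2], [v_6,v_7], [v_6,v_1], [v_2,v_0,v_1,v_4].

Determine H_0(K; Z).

H_0 ≅ Z.

Fix the vertex order v_0 < v_1 < v_2 < v_3 < v_4 < v_5 < v_6 < v_7 and write every simplex with vertices in increasing order. Then dim K = 3 and the simplices of K are:

  0-simplices (8): [v_0], [v_1], [v_2], [v_3], [v_4], [v_5], [v_6], [v_7]
  1-simplices (17): (17 of them)
  2-simplices (12): (12 of them)
  3-simplices (3): [v_0,v_1,v_2,v_4], [v_0,v_1,v_2,v_5], [v_0,v_2,v_3,v_5]

so the chain groups are C_0 ≅ Z^8, C_1 ≅ Z^17, C_2 ≅ Z^12, C_3 ≅ Z^3.

∂_1: C_1 → C_0 maps an edge to its endpoints' difference, ∂[p,q] = q − p.
As a 8×17 matrix over Z this has rank 7, with invariant factors (1,1,1,1,1,1,1).

The boundary map ∂_2: C_2 → C_1 maps a triangle to the signed sum of its edges. For instance
  ∂[v_0,v_2,v_5] = [v_2,v_5] − [v_0,v_5] + [v_0,v_2],
  ∂[v_0,v_3,v_7] = [v_3,v_7] − [v_0,v_7] + [v_0,v_3].
The 17×12 boundary matrix has rank 9 and Smith normal form diag(1,1,1,1,1,1,1,1,1).

∂_3: C_3 → C_2 sends each 3-simplex σ to the alternating sum Σ_i (−1)^i (σ with its i-th vertex removed). For instance
  ∂[v_0,v_1,v_2,v_4] = [v_1,v_2,v_4] − [v_0,v_2,v_4] + [v_0,v_1,v_4] − [v_0,v_1,v_2],
  ∂[v_0,v_2,v_3,v_5] = [v_2,v_3,v_5] − [v_0,v_3,v_5] + [v_0,v_2,v_5] − [v_0,v_2,v_3].
This gives a 12×3 integer matrix of rank 3; reducing to Smith normal form yields diagonal entries (1,1,1).

From H_k ≅ ker(∂_k) / im(∂_{k+1}) we obtain:

  H_0: rank C_0 − rank ∂_1 = 8 − 7 = 1, and the invariant factors of ∂_1 are all 1, so H_0 = Z.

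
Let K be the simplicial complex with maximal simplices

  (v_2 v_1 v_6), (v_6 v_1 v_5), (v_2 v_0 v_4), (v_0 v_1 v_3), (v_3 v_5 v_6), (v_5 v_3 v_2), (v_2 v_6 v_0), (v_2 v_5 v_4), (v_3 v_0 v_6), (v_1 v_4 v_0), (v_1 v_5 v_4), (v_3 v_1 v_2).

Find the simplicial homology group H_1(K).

We work with the vertex ordering v_0 < v_1 < v_2 < v_3 < v_4 < v_5 < v_6. The simplices of K, each written with vertices in increasing order, are:

  0-simplices (7): [v_0], [v_1], [v_2], [v_3], [v_4], [v_5], [v_6]
  1-simplices (18): (18 of them)
  2-simplices (12): (12 of them)

so the chain groups are C_0 ≅ Z^7, C_1 ≅ Z^18, C_2 ≅ Z^12.

Boundary ∂_1: C_1 → C_0 is given by ∂[p,q] = [q] − [p]. For instance
  ∂[v_3,v_5] = [v_5] − [v_3].
This gives a 7×18 integer matrix of rank 6; reducing to Smith normal form yields diagonal entries (1,1,1,1,1,1).

∂_2: C_2 → C_1 maps a triangle to the signed sum of its edges. For instance
  ∂[v_1,v_5,v_6] = [v_5,v_6] − [v_1,v_6] + [v_1,v_5],
  ∂[v_1,v_4,v_5] = [v_4,v_5] − [v_1,v_5] + [v_1,v_4].
As a 18×12 matrix over Z this has rank 12, with invariant factors (1,1,1,1,1,1,1,1,1,1,1,2).

Reading off H_k = ker ∂_k / im ∂_{k+1}:

  H_1: rank ker ∂_1 − rank ∂_2 = (18 − 6) − 12 = 0, and ∂_2 has invariant factor 2 > 1, so H_1 = Z/2.

(K is a triangulation of the real projective plane RP^2.)

H_1 ≅ Z/2.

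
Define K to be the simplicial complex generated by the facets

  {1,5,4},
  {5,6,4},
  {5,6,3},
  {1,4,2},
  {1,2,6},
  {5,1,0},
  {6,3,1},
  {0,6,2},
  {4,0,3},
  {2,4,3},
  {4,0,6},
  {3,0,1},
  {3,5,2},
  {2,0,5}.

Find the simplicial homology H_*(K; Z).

Fix the vertex order 0 < 1 < 2 < 3 < 4 < 5 < 6 and write every simplex with vertices in increasing order. Then dim K = 2 and the simplices of K are:

  0-simplices (7): [0], [1], [2], [3], [4], [5], [6]
  1-simplices (21): [0,1], [0,2], [0,3], [0,4], [0,5], [0,6], [1,2], [1,3], [1,4], [1,5], [1,6], [2,3], [2,4], [2,5], [2,6], [3,4], [3,5], [3,6], [4,5], [4,6], [5,6]
  2-simplices (14): [0,1,3], [0,1,5], [0,2,5], [0,2,6], [0,3,4], [0,4,6], [1,2,4], [1,2,6], [1,3,6], [1,4,5], [2,3,4], [2,3,5], [3,5,6], [4,5,6]

Hence C_0 ≅ Z^7, C_1 ≅ Z^21, C_2 ≅ Z^14.

The boundary map ∂_1: C_1 → C_0 sends each edge [p,q] (with p < q) to q − p. For instance
  ∂[0,5] = [5] − [0].
The 7×21 boundary matrix has rank 6 and Smith normal form diag(1,1,1,1,1,1).

The boundary map ∂_2: C_2 → C_1 maps a triangle to the signed sum of its edges. For instance
  ∂[1,2,4] = [2,4] − [1,4] + [1,2],
  ∂[1,2,6] = [2,6] − [1,6] + [1,2].
As a 21×14 matrix over Z this has rank 13, with invariant factors (1,1,1,1,1,1,1,1,1,1,1,1,1).

From H_k ≅ ker(∂_k) / im(∂_{k+1}) we obtain:

  H_0: rank C_0 − rank ∂_1 = 7 − 6 = 1, and the invariant factors of ∂_1 are all 1, so H_0 = Z.
  H_1: rank ker ∂_1 − rank ∂_2 = (21 − 6) − 13 = 2, and the invariant factors of ∂_2 are all 1, so H_1 = Z^2.
  H_2: rank ker ∂_2 − rank ∂_3 = (14 − 13) − 0 = 1, and there is no ∂_3, so H_2 = Z.

(K is a triangulation of the torus T^2.)

H_0 = Z,  H_1 = Z^2,  H_2 = Z.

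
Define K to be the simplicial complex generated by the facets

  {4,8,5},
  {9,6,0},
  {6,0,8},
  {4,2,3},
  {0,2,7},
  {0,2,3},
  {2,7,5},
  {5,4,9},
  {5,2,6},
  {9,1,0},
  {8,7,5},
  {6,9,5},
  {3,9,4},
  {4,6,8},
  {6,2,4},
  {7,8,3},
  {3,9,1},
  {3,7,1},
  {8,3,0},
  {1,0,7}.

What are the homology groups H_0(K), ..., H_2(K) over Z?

H_0 ≅ Z,  H_1 ≅ Z ⊕ Z/2Z,  H_2 = 0.

We work with the vertex ordering 0 < 1 < 2 < 3 < 4 < 5 < 6 < 7 < 8 < 9. The simplices of K, each written with vertices in increasing order, are:

  0-simplices (10): [0], [1], [2], [3], [4], [5], [6], [7], [8], [9]
  1-simplices (30): (30 of them)
  2-simplices (20): (20 of them)

Hence C_0 ≅ Z^10, C_1 ≅ Z^30, C_2 ≅ Z^20.

Boundary ∂_1: C_1 → C_0 maps an edge to its endpoints' difference, ∂[p,q] = q − p.
This gives a 10×30 integer matrix of rank 9; reducing to Smith normal form yields diagonal entries (1,1,1,1,1,1,1,1,1).

The boundary map ∂_2: C_2 → C_1 sends each 2-simplex [p,q,r] to [q,r] − [p,r] + [p,q]. For instance
  ∂[3,4,9] = [4,9] − [3,9] + [3,4],
  ∂[0,2,3] = [2,3] − [0,3] + [0,2].
As a 30×20 matrix over Z this has rank 20, with invariant factors (1,1,1,1,1,1,1,1,1,1,1,1,1,1,1,1,1,1,1,2).

Now H_k = ker ∂_k / im ∂_{k+1}, so:

  H_0: rank C_0 − rank ∂_1 = 10 − 9 = 1, and the invariant factors of ∂_1 are all 1, so H_0 ≅ Z.
  H_1: rank ker ∂_1 − rank ∂_2 = (30 − 9) − 20 = 1, and ∂_2 has invariant factor 2 > 1, so H_1 ≅ Z ⊕ Z/2Z.
  H_2: rank ker ∂_2 − rank ∂_3 = (20 − 20) − 0 = 0, and there is no ∂_3, so H_2 ≅ 0.

As a check, the Euler characteristic is 10 − 30 + 20 = 0, which agrees with 1 − 1 + 0 = 0.
(K is a triangulation of the Klein bottle.)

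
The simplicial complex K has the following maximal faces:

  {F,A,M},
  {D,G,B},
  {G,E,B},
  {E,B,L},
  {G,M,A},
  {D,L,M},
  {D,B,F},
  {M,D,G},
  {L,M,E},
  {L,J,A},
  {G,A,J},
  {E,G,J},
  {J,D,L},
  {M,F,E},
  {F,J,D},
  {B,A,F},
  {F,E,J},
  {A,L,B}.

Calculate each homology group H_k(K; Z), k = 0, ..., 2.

Take the total order A < B < D < E < F < G < J < L < M on the vertex set. Then K (dimension 2) consists of the simplices:

  0-simplices (9): A, B, D, E, F, G, J, L, M
  1-simplices (27): AB, AF, AG, AJ, AL, AM, BD, BE, BF, BG, BL, DF, DG, DJ, DL, DM, EF, EG, EJ, EL, EM, FJ, FM, GJ, GM, JL, LM
  2-simplices (18): ABF, ABL, AFM, AGJ, AGM, AJL, BDF, BDG, BEG, BEL, DFJ, DGM, DJL, DLM, EFJ, EFM, EGJ, ELM

giving chain groups C_0 ≅ Z^9, C_1 ≅ Z^27, C_2 ≅ Z^18.

The boundary map ∂_1: C_1 → C_0 sends each edge [p,q] (with p < q) to q − p.
This gives a 9×27 integer matrix of rank 8; reducing to Smith normal form yields diagonal entries (1,1,1,1,1,1,1,1).

∂_2: C_2 → C_1 sends each 2-simplex [p,q,r] to [q,r] − [p,r] + [p,q]. For instance
  ∂AFM = FM − AM + AF,
  ∂DLM = LM − DM + DL.
The resulting 27×18 matrix has rank 17, and its Smith normal form has invariant factors (1,1,1,1,1,1,1,1,1,1,1,1,1,1,1,1,1).

Computing H_k = (kernel of ∂_k) / (image of ∂_{k+1}):

  H_0: rank C_0 − rank ∂_1 = 9 − 8 = 1, and the invariant factors of ∂_1 are all 1, so H_0 = Z.
  H_1: rank ker ∂_1 − rank ∂_2 = (27 − 8) − 17 = 2, and the invariant factors of ∂_2 are all 1, so H_1 = Z^2.
  H_2: rank ker ∂_2 − rank ∂_3 = (18 − 17) − 0 = 1, and there is no ∂_3, so H_2 = Z.

H_0 = Z,  H_1 = Z^2,  H_2 = Z.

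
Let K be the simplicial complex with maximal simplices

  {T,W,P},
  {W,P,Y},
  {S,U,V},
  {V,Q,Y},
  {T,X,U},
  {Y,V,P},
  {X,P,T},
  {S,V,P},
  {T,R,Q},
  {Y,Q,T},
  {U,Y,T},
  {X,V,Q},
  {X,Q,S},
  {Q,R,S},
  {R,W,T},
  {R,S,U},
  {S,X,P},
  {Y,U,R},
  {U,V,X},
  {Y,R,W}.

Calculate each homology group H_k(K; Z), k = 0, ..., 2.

Order the vertices as P < Q < R < S < T < U < V < W < X < Y. Listing each simplex with vertices in this order, K has dimension 2 with simplices:

  0-simplices (10): P, Q, R, S, T, U, V, W, X, Y
  1-simplices (30): PS, PT, PV, PW, PX, PY, QR, QS, QT, QV, QX, QY, RS, RT, RU, RW, RY, SU, SV, SX, TU, TW, TX, TY, UV, UX, UY, VX, VY, WY
  2-simplices (20): PSV, PSX, PTW, PTX, PVY, PWY, QRS, QRT, QSX, QTY, QVX, QVY, RSU, RTW, RUY, RWY, SUV, TUX, TUY, UVX

giving chain groups C_0 ≅ Z^10, C_1 ≅ Z^30, C_2 ≅ Z^20.

The boundary map ∂_1: C_1 → C_0 is given by ∂[p,q] = [q] − [p].
The 10×30 boundary matrix has rank 9 and Smith normal form diag(1,1,1,1,1,1,1,1,1).

Boundary ∂_2: C_2 → C_1 maps a triangle to the signed sum of its edges. For instance
  ∂RSU = SU − RU + RS,
  ∂PSX = SX − PX + PS.
This gives a 30×20 integer matrix of rank 20; reducing to Smith normal form yields diagonal entries (1,1,1,1,1,1,1,1,1,1,1,1,1,1,1,1,1,1,1,2).

From H_k ≅ ker(∂_k) / im(∂_{k+1}) we obtain:

  H_0: rank C_0 − rank ∂_1 = 10 − 9 = 1, and the invariant factors of ∂_1 are all 1, so H_0 = Z.
  H_1: rank ker ∂_1 − rank ∂_2 = (30 − 9) − 20 = 1, and ∂_2 has invariant factor 2 > 1, so H_1 = Z ⊕ Z/2Z.
  H_2: rank ker ∂_2 − rank ∂_3 = (20 − 20) − 0 = 0, and there is no ∂_3, so H_2 = 0.

(K is a triangulation of the Klein bottle.)

H_0 ≅ Z,  H_1 ≅ Z ⊕ Z/2Z,  H_2 = 0.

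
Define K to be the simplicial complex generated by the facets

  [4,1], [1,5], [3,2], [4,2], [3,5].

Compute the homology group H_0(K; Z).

H_0 = Z.

Fix the vertex order 1 < 2 < 3 < 4 < 5 and write every simplex with vertices in increasing order. Then dim K = 1 and the simplices of K are:

  0-simplices (5): [1], [2], [3], [4], [5]
  1-simplices (5): [1,4], [1,5], [2,3], [2,4], [3,5]

giving chain groups C_0 ≅ Z^5, C_1 ≅ Z^5.

Boundary ∂_1: C_1 → C_0 sends each edge [p,q] (with p < q) to q − p.
As a 5×5 matrix over Z this has rank 4, with invariant factors (1,1,1,1).

From H_k ≅ ker(∂_k) / im(∂_{k+1}) we obtain:

  H_0: rank C_0 − rank ∂_1 = 5 − 4 = 1, and the invariant factors of ∂_1 are all 1, so H_0 ≅ Z.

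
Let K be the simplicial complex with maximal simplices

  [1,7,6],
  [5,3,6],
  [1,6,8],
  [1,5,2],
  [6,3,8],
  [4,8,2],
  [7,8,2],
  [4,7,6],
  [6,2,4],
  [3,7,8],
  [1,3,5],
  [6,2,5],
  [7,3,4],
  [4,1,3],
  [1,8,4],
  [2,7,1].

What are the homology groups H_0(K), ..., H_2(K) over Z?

H_0 = Z,  H_1 = Z^2,  H_2 = Z.

Order the vertices as 1 < 2 < 3 < 4 < 5 < 6 < 7 < 8. Listing each simplex with vertices in this order, K has dimension 2 with simplices:

  0-simplices (8): [1], [2], [3], [4], [5], [6], [7], [8]
  1-simplices (24): (24 of them)
  2-simplices (16): [1,2,5], [1,2,7], [1,3,4], [1,3,5], [1,4,8], [1,6,7], [1,6,8], [2,4,6], [2,4,8], [2,5,6], [2,7,8], [3,4,7], [3,5,6], [3,6,8], [3,7,8], [4,6,7]

so the chain groups are C_0 ≅ Z^8, C_1 ≅ Z^24, C_2 ≅ Z^16.

The boundary map ∂_1: C_1 → C_0 is given by ∂[p,q] = [q] − [p].
This gives a 8×24 integer matrix of rank 7; reducing to Smith normal form yields diagonal entries (1,1,1,1,1,1,1).

∂_2: C_2 → C_1 maps a triangle to the signed sum of its edges. For instance
  ∂[1,3,4] = [3,4] − [1,4] + [1,3],
  ∂[1,2,5] = [2,5] − [1,5] + [1,2].
The 24×16 boundary matrix has rank 15 and Smith normal form diag(1,1,1,1,1,1,1,1,1,1,1,1,1,1,1).

Reading off H_k = ker ∂_k / im ∂_{k+1}:

  H_0: rank C_0 − rank ∂_1 = 8 − 7 = 1, and the invariant factors of ∂_1 are all 1, so H_0 ≅ Z.
  H_1: rank ker ∂_1 − rank ∂_2 = (24 − 7) − 15 = 2, and the invariant factors of ∂_2 are all 1, so H_1 ≅ Z^2.
  H_2: rank ker ∂_2 − rank ∂_3 = (16 − 15) − 0 = 1, and there is no ∂_3, so H_2 ≅ Z.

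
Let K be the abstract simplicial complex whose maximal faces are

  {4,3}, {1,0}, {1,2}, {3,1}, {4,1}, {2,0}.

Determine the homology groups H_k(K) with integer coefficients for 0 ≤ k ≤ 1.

H_0 = Z,  H_1 = Z^2.

Take the total order 0 < 1 < 2 < 3 < 4 on the vertex set. Then K (dimension 1) consists of the simplices:

  0-simplices (5): [0], [1], [2], [3], [4]
  1-simplices (6): [0,1], [0,2], [1,2], [1,3], [1,4], [3,4]

Hence C_0 ≅ Z^5, C_1 ≅ Z^6.

Boundary ∂_1: C_1 → C_0 sends each edge [p,q] (with p < q) to q − p. For instance
  ∂[3,4] = [4] − [3].
As a 5×6 matrix over Z this has rank 4, with invariant factors (1,1,1,1).

Reading off H_k = ker ∂_k / im ∂_{k+1}:

  H_0: rank C_0 − rank ∂_1 = 5 − 4 = 1, and the invariant factors of ∂_1 are all 1, so H_0 ≅ Z.
  H_1: rank ker ∂_1 − rank ∂_2 = (6 − 4) − 0 = 2, and there is no ∂_2, so H_1 ≅ Z^2.

As a check, the Euler characteristic is 5 − 6 = -1, which agrees with 1 − 2 = -1.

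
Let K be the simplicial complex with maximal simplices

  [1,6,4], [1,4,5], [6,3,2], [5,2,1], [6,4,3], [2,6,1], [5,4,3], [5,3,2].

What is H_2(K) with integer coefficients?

Take the total order 1 < 2 < 3 < 4 < 5 < 6 on the vertex set. Then K (dimension 2) consists of the simplices:

  0-simplices (6): [1], [2], [3], [4], [5], [6]
  1-simplices (12): [1,2], [1,4], [1,5], [1,6], [2,3], [2,5], [2,6], [3,4], [3,5], [3,6], [4,5], [4,6]
  2-simplices (8): [1,2,5], [1,2,6], [1,4,5], [1,4,6], [2,3,5], [2,3,6], [3,4,5], [3,4,6]

so the chain groups are C_0 ≅ Z^6, C_1 ≅ Z^12, C_2 ≅ Z^8.

Boundary ∂_1: C_1 → C_0 is given by ∂[p,q] = [q] − [p]. For instance
  ∂[3,6] = [6] − [3].
The 6×12 boundary matrix has rank 5 and Smith normal form diag(1,1,1,1,1).

∂_2: C_2 → C_1 acts by ∂[p,q,r] = [q,r] − [p,r] + [p,q]. For instance
  ∂[3,4,6] = [4,6] − [3,6] + [3,4],
  ∂[3,4,5] = [4,5] − [3,5] + [3,4].
This gives a 12×8 integer matrix of rank 7; reducing to Smith normal form yields diagonal entries (1,1,1,1,1,1,1).

Computing H_k = (kernel of ∂_k) / (image of ∂_{k+1}):

  H_2: rank ker ∂_2 − rank ∂_3 = (8 − 7) − 0 = 1, and there is no ∂_3, so H_2 = Z.

H_2 = Z.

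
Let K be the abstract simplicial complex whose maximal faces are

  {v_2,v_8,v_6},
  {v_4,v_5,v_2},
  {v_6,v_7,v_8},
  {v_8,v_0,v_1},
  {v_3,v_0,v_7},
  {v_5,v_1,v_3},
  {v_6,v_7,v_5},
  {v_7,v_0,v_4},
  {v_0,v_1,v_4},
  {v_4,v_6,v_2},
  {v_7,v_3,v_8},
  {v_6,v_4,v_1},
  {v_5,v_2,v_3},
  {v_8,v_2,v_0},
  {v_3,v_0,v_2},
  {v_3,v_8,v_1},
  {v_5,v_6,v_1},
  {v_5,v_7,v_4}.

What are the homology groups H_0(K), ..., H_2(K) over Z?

We work with the vertex ordering v_0 < v_1 < v_2 < v_3 < v_4 < v_5 < v_6 < v_7 < v_8. The simplices of K, each written with vertices in increasing order, are:

  0-simplices (9): [v_0], [v_1], [v_2], [v_3], [v_4], [v_5], [v_6], [v_7], [v_8]
  1-simplices (27): (27 of them)
  2-simplices (18): (18 of them)

Hence C_0 ≅ Z^9, C_1 ≅ Z^27, C_2 ≅ Z^18.

The boundary map ∂_1: C_1 → C_0 maps an edge to its endpoints' difference, ∂[p,q] = q − p.
The resulting 9×27 matrix has rank 8, and its Smith normal form has invariant factors (1,1,1,1,1,1,1,1).

∂_2: C_2 → C_1 acts by ∂[p,q,r] = [q,r] − [p,r] + [p,q]. For instance
  ∂[v_0,v_4,v_7] = [v_4,v_7] − [v_0,v_7] + [v_0,v_4],
  ∂[v_4,v_5,v_7] = [v_5,v_7] − [v_4,v_7] + [v_4,v_5].
As a 27×18 matrix over Z this has rank 18, with invariant factors (1,1,1,1,1,1,1,1,1,1,1,1,1,1,1,1,1,2).

Computing H_k = (kernel of ∂_k) / (image of ∂_{k+1}):

  H_0: rank C_0 − rank ∂_1 = 9 − 8 = 1, and the invariant factors of ∂_1 are all 1, so H_0 = Z.
  H_1: rank ker ∂_1 − rank ∂_2 = (27 − 8) − 18 = 1, and ∂_2 has invariant factor 2 > 1, so H_1 = Z ⊕ Z_2.
  H_2: rank ker ∂_2 − rank ∂_3 = (18 − 18) − 0 = 0, and there is no ∂_3, so H_2 = 0.

H_0 = Z,  H_1 = Z ⊕ Z_2,  H_2 = 0.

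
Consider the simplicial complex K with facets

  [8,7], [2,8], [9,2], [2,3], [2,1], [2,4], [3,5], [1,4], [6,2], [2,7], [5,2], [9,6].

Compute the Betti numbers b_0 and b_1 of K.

b_0 = 1, b_1 = 4.

K has 9 vertices, 12 edges.
rank ∂_0 = 0, rank ∂_1 = 8 ⇒ b_0 = 9 − 0 − 8 = 1; all invariant factors of ∂_1 are 1 so no torsion. So H_0 ≅ Z.
rank ∂_1 = 8, rank ∂_2 = 0 ⇒ b_1 = 12 − 8 − 0 = 4. So H_1 ≅ Z^4.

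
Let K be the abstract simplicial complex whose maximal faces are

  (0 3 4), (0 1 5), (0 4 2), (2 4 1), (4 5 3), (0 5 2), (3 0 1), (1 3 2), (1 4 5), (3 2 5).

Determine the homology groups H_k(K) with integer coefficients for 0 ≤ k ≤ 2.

Order the vertices as 0 < 1 < 2 < 3 < 4 < 5. Listing each simplex with vertices in this order, K has dimension 2 with simplices:

  0-simplices (6): [0], [1], [2], [3], [4], [5]
  1-simplices (15): [0,1], [0,2], [0,3], [0,4], [0,5], [1,2], [1,3], [1,4], [1,5], [2,3], [2,4], [2,5], [3,4], [3,5], [4,5]
  2-simplices (10): [0,1,3], [0,1,5], [0,2,4], [0,2,5], [0,3,4], [1,2,3], [1,2,4], [1,4,5], [2,3,5], [3,4,5]

so the chain groups are C_0 ≅ Z^6, C_1 ≅ Z^15, C_2 ≅ Z^10.

∂_1: C_1 → C_0 maps an edge to its endpoints' difference, ∂[p,q] = q − p. For instance
  ∂[4,5] = [5] − [4].
As a 6×15 matrix over Z this has rank 5, with invariant factors (1,1,1,1,1).

∂_2: C_2 → C_1 maps a triangle to the signed sum of its edges. For instance
  ∂[0,3,4] = [3,4] − [0,4] + [0,3],
  ∂[0,1,5] = [1,5] − [0,5] + [0,1].
This gives a 15×10 integer matrix of rank 10; reducing to Smith normal form yields diagonal entries (1,1,1,1,1,1,1,1,1,2).

From H_k ≅ ker(∂_k) / im(∂_{k+1}) we obtain:

  H_0: rank C_0 − rank ∂_1 = 6 − 5 = 1, and the invariant factors of ∂_1 are all 1, so H_0 = Z.
  H_1: rank ker ∂_1 − rank ∂_2 = (15 − 5) − 10 = 0, and ∂_2 has invariant factor 2 > 1, so H_1 = Z/2.
  H_2: rank ker ∂_2 − rank ∂_3 = (10 − 10) − 0 = 0, and there is no ∂_3, so H_2 = 0.

As a check, the Euler characteristic is 6 − 15 + 10 = 1, which agrees with 1 − 0 + 0 = 1.

H_0 = Z,  H_1 = Z/2,  H_2 = 0.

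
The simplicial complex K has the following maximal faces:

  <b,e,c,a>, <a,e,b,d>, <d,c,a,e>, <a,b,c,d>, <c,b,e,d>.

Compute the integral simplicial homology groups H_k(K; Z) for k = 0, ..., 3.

Order the vertices as a < b < c < d < e. Listing each simplex with vertices in this order, K has dimension 3 with simplices:

  0-simplices (5): a, b, c, d, e
  1-simplices (10): ab, ac, ad, ae, bc, bd, be, cd, ce, de
  2-simplices (10): abc, abd, abe, acd, ace, ade, bcd, bce, bde, cde
  3-simplices (5): abcd, abce, abde, acde, bcde

so the chain groups are C_0 ≅ Z^5, C_1 ≅ Z^10, C_2 ≅ Z^10, C_3 ≅ Z^5.

The boundary map ∂_1: C_1 → C_0 sends each edge [p,q] (with p < q) to q − p. For instance
  ∂ab = b − a.
The resulting 5×10 matrix has rank 4, and its Smith normal form has invariant factors (1,1,1,1).

∂_2: C_2 → C_1 acts by ∂[p,q,r] = [q,r] − [p,r] + [p,q]. For instance
  ∂bde = de − be + bd,
  ∂bcd = cd − bd + bc.
As a 10×10 matrix over Z this has rank 6, with invariant factors (1,1,1,1,1,1).

∂_3: C_3 → C_2 sends each 3-simplex σ to the alternating sum Σ_i (−1)^i (σ with its i-th vertex removed). For instance
  ∂acde = cde − ade + ace − acd,
  ∂abce = bce − ace + abe − abc.
The 10×5 boundary matrix has rank 4 and Smith normal form diag(1,1,1,1).

Now H_k = ker ∂_k / im ∂_{k+1}, so:

  H_0: rank C_0 − rank ∂_1 = 5 − 4 = 1, and the invariant factors of ∂_1 are all 1, so H_0 ≅ Z.
  H_1: rank ker ∂_1 − rank ∂_2 = (10 − 4) − 6 = 0, and the invariant factors of ∂_2 are all 1, so H_1 ≅ 0.
  H_2: rank ker ∂_2 − rank ∂_3 = (10 − 6) − 4 = 0, and the invariant factors of ∂_3 are all 1, so H_2 ≅ 0.
  H_3: rank ker ∂_3 − rank ∂_4 = (5 − 4) − 0 = 1, and there is no ∂_4, so H_3 ≅ Z.

H_0 = Z,  H_1 = 0,  H_2 = 0,  H_3 = Z.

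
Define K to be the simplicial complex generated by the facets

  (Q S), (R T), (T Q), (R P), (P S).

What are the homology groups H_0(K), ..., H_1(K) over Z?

Order the vertices as P < Q < R < S < T. Listing each simplex with vertices in this order, K has dimension 1 with simplices:

  0-simplices (5): P, Q, R, S, T
  1-simplices (5): PR, PS, QS, QT, RT

Hence C_0 ≅ Z^5, C_1 ≅ Z^5.

∂_1: C_1 → C_0 sends each edge [p,q] (with p < q) to q − p. For instance
  ∂PR = R − P.
The resulting 5×5 matrix has rank 4, and its Smith normal form has invariant factors (1,1,1,1).

Computing H_k = (kernel of ∂_k) / (image of ∂_{k+1}):

  H_0: rank C_0 − rank ∂_1 = 5 − 4 = 1, and the invariant factors of ∂_1 are all 1, so H_0 ≅ Z.
  H_1: rank ker ∂_1 − rank ∂_2 = (5 − 4) − 0 = 1, and there is no ∂_2, so H_1 ≅ Z.

(K is a triangulation of the circle S^1.)

H_0 ≅ Z,  H_1 ≅ Z.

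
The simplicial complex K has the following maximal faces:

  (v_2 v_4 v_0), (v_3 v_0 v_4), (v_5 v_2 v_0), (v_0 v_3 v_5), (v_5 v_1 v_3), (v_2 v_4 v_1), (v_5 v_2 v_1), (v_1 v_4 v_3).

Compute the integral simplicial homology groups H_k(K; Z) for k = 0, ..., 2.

H_0 = Z,  H_1 = 0,  H_2 = Z.

Order the vertices as v_0 < v_1 < v_2 < v_3 < v_4 < v_5. Listing each simplex with vertices in this order, K has dimension 2 with simplices:

  0-simplices (6): [v_0], [v_1], [v_2], [v_3], [v_4], [v_5]
  1-simplices (12): [v_0,v_2], [v_0,v_3], [v_0,v_4], [v_0,v_5], [v_1,v_2], [v_1,v_3], [v_1,v_4], [v_1,v_5], [v_2,v_4], [v_2,v_5], [v_3,v_4], [v_3,v_5]
  2-simplices (8): [v_0,v_2,v_4], [v_0,v_2,v_5], [v_0,v_3,v_4], [v_0,v_3,v_5], [v_1,v_2,v_4], [v_1,v_2,v_5], [v_1,v_3,v_4], [v_1,v_3,v_5]

giving chain groups C_0 ≅ Z^6, C_1 ≅ Z^12, C_2 ≅ Z^8.

∂_1: C_1 → C_0 is given by ∂[p,q] = [q] − [p]. For instance
  ∂[v_2,v_4] = [v_4] − [v_2].
This gives a 6×12 integer matrix of rank 5; reducing to Smith normal form yields diagonal entries (1,1,1,1,1).

Boundary ∂_2: C_2 → C_1 maps a triangle to the signed sum of its edges. For instance
  ∂[v_1,v_3,v_4] = [v_3,v_4] − [v_1,v_4] + [v_1,v_3],
  ∂[v_0,v_2,v_4] = [v_2,v_4] − [v_0,v_4] + [v_0,v_2].
The 12×8 boundary matrix has rank 7 and Smith normal form diag(1,1,1,1,1,1,1).

Reading off H_k = ker ∂_k / im ∂_{k+1}:

  H_0: rank C_0 − rank ∂_1 = 6 − 5 = 1, and the invariant factors of ∂_1 are all 1, so H_0 ≅ Z.
  H_1: rank ker ∂_1 − rank ∂_2 = (12 − 5) − 7 = 0, and the invariant factors of ∂_2 are all 1, so H_1 ≅ 0.
  H_2: rank ker ∂_2 − rank ∂_3 = (8 − 7) − 0 = 1, and there is no ∂_3, so H_2 ≅ Z.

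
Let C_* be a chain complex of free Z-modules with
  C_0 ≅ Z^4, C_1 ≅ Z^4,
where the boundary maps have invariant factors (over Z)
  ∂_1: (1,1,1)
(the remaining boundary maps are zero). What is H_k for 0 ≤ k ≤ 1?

H_0: b_0 = 4 − 0 − 3 = 1; torsion from ∂_1 factors > 1: none. So H_0 = Z.
H_1: b_1 = 4 − 3 − 0 = 1; torsion from ∂_2 factors > 1: none. So H_1 = Z.

H_0 = Z,  H_1 = Z.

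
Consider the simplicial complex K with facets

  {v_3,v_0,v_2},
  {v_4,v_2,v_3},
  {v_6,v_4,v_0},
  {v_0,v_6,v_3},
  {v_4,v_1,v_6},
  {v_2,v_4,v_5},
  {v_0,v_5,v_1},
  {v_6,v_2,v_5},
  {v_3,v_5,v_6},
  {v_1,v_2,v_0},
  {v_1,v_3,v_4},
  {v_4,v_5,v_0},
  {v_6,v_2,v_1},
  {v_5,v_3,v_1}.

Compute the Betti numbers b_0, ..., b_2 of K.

b_0 = 1, b_1 = 2, b_2 = 1.

We work with the vertex ordering v_0 < v_1 < v_2 < v_3 < v_4 < v_5 < v_6. The simplices of K, each written with vertices in increasing order, are:

  0-simplices (7): [v_0], [v_1], [v_2], [v_3], [v_4], [v_5], [v_6]
  1-simplices (21): (21 of them)
  2-simplices (14): (14 of them)

Hence C_0 ≅ Z^7, C_1 ≅ Z^21, C_2 ≅ Z^14.

Boundary ∂_1: C_1 → C_0 sends each edge [p,q] (with p < q) to q − p. For instance
  ∂[v_0,v_3] = [v_3] − [v_0].
This gives a 7×21 integer matrix of rank 6; reducing to Smith normal form yields diagonal entries (1,1,1,1,1,1).

∂_2: C_2 → C_1 maps a triangle to the signed sum of its edges. For instance
  ∂[v_2,v_4,v_5] = [v_4,v_5] − [v_2,v_5] + [v_2,v_4],
  ∂[v_0,v_1,v_5] = [v_1,v_5] − [v_0,v_5] + [v_0,v_1].
The resulting 21×14 matrix has rank 13, and its Smith normal form has invariant factors (1,1,1,1,1,1,1,1,1,1,1,1,1).

Computing H_k = (kernel of ∂_k) / (image of ∂_{k+1}):

  H_0: rank C_0 − rank ∂_1 = 7 − 6 = 1, and the invariant factors of ∂_1 are all 1, so H_0 ≅ Z.
  H_1: rank ker ∂_1 − rank ∂_2 = (21 − 6) − 13 = 2, and the invariant factors of ∂_2 are all 1, so H_1 ≅ Z^2.
  H_2: rank ker ∂_2 − rank ∂_3 = (14 − 13) − 0 = 1, and there is no ∂_3, so H_2 ≅ Z.

As a check, the Euler characteristic is 7 − 21 + 14 = 0, which agrees with 1 − 2 + 1 = 0.

Hence the Betti numbers are b_0 = 1, b_1 = 2, b_2 = 1.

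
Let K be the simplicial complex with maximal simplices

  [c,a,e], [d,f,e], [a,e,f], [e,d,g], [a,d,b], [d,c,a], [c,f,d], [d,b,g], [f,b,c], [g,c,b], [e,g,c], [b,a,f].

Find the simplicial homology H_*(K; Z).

H_0 ≅ Z,  H_1 ≅ Z/2,  H_2 = 0.

We work with the vertex ordering a < b < c < d < e < f < g. The simplices of K, each written with vertices in increasing order, are:

  0-simplices (7): a, b, c, d, e, f, g
  1-simplices (18): ab, ac, ad, ae, af, bc, bd, bf, bg, cd, ce, cf, cg, de, df, dg, ef, eg
  2-simplices (12): abd, abf, acd, ace, aef, bcf, bcg, bdg, cdf, ceg, def, deg

giving chain groups C_0 ≅ Z^7, C_1 ≅ Z^18, C_2 ≅ Z^12.

The boundary map ∂_1: C_1 → C_0 is given by ∂[p,q] = [q] − [p]. For instance
  ∂bf = f − b.
The resulting 7×18 matrix has rank 6, and its Smith normal form has invariant factors (1,1,1,1,1,1).

∂_2: C_2 → C_1 acts by ∂[p,q,r] = [q,r] − [p,r] + [p,q]. For instance
  ∂abf = bf − af + ab,
  ∂ceg = eg − cg + ce.
As a 18×12 matrix over Z this has rank 12, with invariant factors (1,1,1,1,1,1,1,1,1,1,1,2).

From H_k ≅ ker(∂_k) / im(∂_{k+1}) we obtain:

  H_0: rank C_0 − rank ∂_1 = 7 − 6 = 1, and the invariant factors of ∂_1 are all 1, so H_0 = Z.
  H_1: rank ker ∂_1 − rank ∂_2 = (18 − 6) − 12 = 0, and ∂_2 has invariant factor 2 > 1, so H_1 = Z/2.
  H_2: rank ker ∂_2 − rank ∂_3 = (12 − 12) − 0 = 0, and there is no ∂_3, so H_2 = 0.

(K is a triangulation of the real projective plane RP^2.)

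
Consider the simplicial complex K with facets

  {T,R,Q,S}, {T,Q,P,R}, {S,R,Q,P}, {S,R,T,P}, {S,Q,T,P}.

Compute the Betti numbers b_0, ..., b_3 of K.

b_0 = 1, b_1 = 0, b_2 = 0, b_3 = 1.

Take the total order P < Q < R < S < T on the vertex set. Then K (dimension 3) consists of the simplices:

  0-simplices (5): P, Q, R, S, T
  1-simplices (10): PQ, PR, PS, PT, QR, QS, QT, RS, RT, ST
  2-simplices (10): PQR, PQS, PQT, PRS, PRT, PST, QRS, QRT, QST, RST
  3-simplices (5): PQRS, PQRT, PQST, PRST, QRST

giving chain groups C_0 ≅ Z^5, C_1 ≅ Z^10, C_2 ≅ Z^10, C_3 ≅ Z^5.

Boundary ∂_1: C_1 → C_0 sends each edge [p,q] (with p < q) to q − p.
The 5×10 boundary matrix has rank 4 and Smith normal form diag(1,1,1,1).

The boundary map ∂_2: C_2 → C_1 acts by ∂[p,q,r] = [q,r] − [p,r] + [p,q]. For instance
  ∂RST = ST − RT + RS,
  ∂PQT = QT − PT + PQ.
The 10×10 boundary matrix has rank 6 and Smith normal form diag(1,1,1,1,1,1).

The boundary map ∂_3: C_3 → C_2 sends each 3-simplex σ to the alternating sum Σ_i (−1)^i (σ with its i-th vertex removed). For instance
  ∂PRST = RST − PST + PRT − PRS,
  ∂QRST = RST − QST + QRT − QRS.
This gives a 10×5 integer matrix of rank 4; reducing to Smith normal form yields diagonal entries (1,1,1,1).

Now H_k = ker ∂_k / im ∂_{k+1}, so:

  H_0: rank C_0 − rank ∂_1 = 5 − 4 = 1, and the invariant factors of ∂_1 are all 1, so H_0 = Z.
  H_1: rank ker ∂_1 − rank ∂_2 = (10 − 4) − 6 = 0, and the invariant factors of ∂_2 are all 1, so H_1 = 0.
  H_2: rank ker ∂_2 − rank ∂_3 = (10 − 6) − 4 = 0, and the invariant factors of ∂_3 are all 1, so H_2 = 0.
  H_3: rank ker ∂_3 − rank ∂_4 = (5 − 4) − 0 = 1, and there is no ∂_4, so H_3 = Z.

Hence the Betti numbers are b_0 = 1, b_1 = 0, b_2 = 0, b_3 = 1.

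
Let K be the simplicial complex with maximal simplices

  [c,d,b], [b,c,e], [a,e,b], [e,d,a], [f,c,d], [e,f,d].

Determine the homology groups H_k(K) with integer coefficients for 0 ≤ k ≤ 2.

We work with the vertex ordering a < b < c < d < e < f. The simplices of K, each written with vertices in increasing order, are:

  0-simplices (6): a, b, c, d, e, f
  1-simplices (12): ab, ad, ae, bc, bd, be, cd, ce, cf, de, df, ef
  2-simplices (6): abe, ade, bcd, bce, cdf, def

so the chain groups are C_0 ≅ Z^6, C_1 ≅ Z^12, C_2 ≅ Z^6.

The boundary map ∂_1: C_1 → C_0 maps an edge to its endpoints' difference, ∂[p,q] = q − p.
The 6×12 boundary matrix has rank 5 and Smith normal form diag(1,1,1,1,1).

∂_2: C_2 → C_1 acts by ∂[p,q,r] = [q,r] − [p,r] + [p,q]. For instance
  ∂def = ef − df + de,
  ∂bce = ce − be + bc.
This gives a 12×6 integer matrix of rank 6; reducing to Smith normal form yields diagonal entries (1,1,1,1,1,1).

From H_k ≅ ker(∂_k) / im(∂_{k+1}) we obtain:

  H_0: rank C_0 − rank ∂_1 = 6 − 5 = 1, and the invariant factors of ∂_1 are all 1, so H_0 = Z.
  H_1: rank ker ∂_1 − rank ∂_2 = (12 − 5) − 6 = 1, and the invariant factors of ∂_2 are all 1, so H_1 = Z.
  H_2: rank ker ∂_2 − rank ∂_3 = (6 − 6) − 0 = 0, and there is no ∂_3, so H_2 = 0.

H_0 = Z,  H_1 = Z,  H_2 = 0.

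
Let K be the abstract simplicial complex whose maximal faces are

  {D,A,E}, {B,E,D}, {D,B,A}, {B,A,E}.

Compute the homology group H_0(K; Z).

Fix the vertex order A < B < D < E and write every simplex with vertices in increasing order. Then dim K = 2 and the simplices of K are:

  0-simplices (4): A, B, D, E
  1-simplices (6): AB, AD, AE, BD, BE, DE
  2-simplices (4): ABD, ABE, ADE, BDE

Hence C_0 ≅ Z^4, C_1 ≅ Z^6, C_2 ≅ Z^4.

∂_1: C_1 → C_0 is given by ∂[p,q] = [q] − [p]. For instance
  ∂BD = D − B.
This gives a 4×6 integer matrix of rank 3; reducing to Smith normal form yields diagonal entries (1,1,1).

∂_2: C_2 → C_1 maps a triangle to the signed sum of its edges. For instance
  ∂BDE = DE − BE + BD,
  ∂ABE = BE − AE + AB.
This gives a 6×4 integer matrix of rank 3; reducing to Smith normal form yields diagonal entries (1,1,1).

From H_k ≅ ker(∂_k) / im(∂_{k+1}) we obtain:

  H_0: rank C_0 − rank ∂_1 = 4 − 3 = 1, and the invariant factors of ∂_1 are all 1, so H_0 ≅ Z.

(K is a triangulation of the 2-sphere S^2.)

H_0 ≅ Z.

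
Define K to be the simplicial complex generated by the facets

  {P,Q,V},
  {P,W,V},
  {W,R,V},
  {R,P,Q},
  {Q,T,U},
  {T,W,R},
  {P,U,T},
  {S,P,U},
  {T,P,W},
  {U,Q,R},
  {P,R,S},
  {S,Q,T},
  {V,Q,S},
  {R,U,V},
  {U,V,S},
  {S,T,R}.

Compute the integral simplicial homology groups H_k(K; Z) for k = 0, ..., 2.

We work with the vertex ordering P < Q < R < S < T < U < V < W. The simplices of K, each written with vertices in increasing order, are:

  0-simplices (8): P, Q, R, S, T, U, V, W
  1-simplices (24): PQ, PR, PS, PT, PU, PV, PW, QR, QS, QT, QU, QV, RS, RT, RU, RV, RW, ST, SU, SV, TU, TW, UV, VW
  2-simplices (16): PQR, PQV, PRS, PSU, PTU, PTW, PVW, QRU, QST, QSV, QTU, RST, RTW, RUV, RVW, SUV

giving chain groups C_0 ≅ Z^8, C_1 ≅ Z^24, C_2 ≅ Z^16.

∂_1: C_1 → C_0 sends each edge [p,q] (with p < q) to q − p.
The resulting 8×24 matrix has rank 7, and its Smith normal form has invariant factors (1,1,1,1,1,1,1).

∂_2: C_2 → C_1 sends each 2-simplex [p,q,r] to [q,r] − [p,r] + [p,q]. For instance
  ∂SUV = UV − SV + SU,
  ∂QRU = RU − QU + QR.
As a 24×16 matrix over Z this has rank 15, with invariant factors (1,1,1,1,1,1,1,1,1,1,1,1,1,1,1).

Now H_k = ker ∂_k / im ∂_{k+1}, so:

  H_0: rank C_0 − rank ∂_1 = 8 − 7 = 1, and the invariant factors of ∂_1 are all 1, so H_0 = Z.
  H_1: rank ker ∂_1 − rank ∂_2 = (24 − 7) − 15 = 2, and the invariant factors of ∂_2 are all 1, so H_1 = Z^2.
  H_2: rank ker ∂_2 − rank ∂_3 = (16 − 15) − 0 = 1, and there is no ∂_3, so H_2 = Z.

H_0 ≅ Z,  H_1 ≅ Z^2,  H_2 ≅ Z.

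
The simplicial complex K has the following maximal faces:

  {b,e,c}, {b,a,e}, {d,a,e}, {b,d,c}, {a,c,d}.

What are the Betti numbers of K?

Order the vertices as a < b < c < d < e. Listing each simplex with vertices in this order, K has dimension 2 with simplices:

  0-simplices (5): a, b, c, d, e
  1-simplices (10): ab, ac, ad, ae, bc, bd, be, cd, ce, de
  2-simplices (5): abe, acd, ade, bcd, bce

so the chain groups are C_0 ≅ Z^5, C_1 ≅ Z^10, C_2 ≅ Z^5.

∂_1: C_1 → C_0 sends each edge [p,q] (with p < q) to q − p. For instance
  ∂ab = b − a.
The 5×10 boundary matrix has rank 4 and Smith normal form diag(1,1,1,1).

∂_2: C_2 → C_1 sends each 2-simplex [p,q,r] to [q,r] − [p,r] + [p,q]. For instance
  ∂acd = cd − ad + ac,
  ∂bcd = cd − bd + bc.
The 10×5 boundary matrix has rank 5 and Smith normal form diag(1,1,1,1,1).

Computing H_k = (kernel of ∂_k) / (image of ∂_{k+1}):

  H_0: rank C_0 − rank ∂_1 = 5 − 4 = 1, and the invariant factors of ∂_1 are all 1, so H_0 ≅ Z.
  H_1: rank ker ∂_1 − rank ∂_2 = (10 − 4) − 5 = 1, and the invariant factors of ∂_2 are all 1, so H_1 ≅ Z.
  H_2: rank ker ∂_2 − rank ∂_3 = (5 − 5) − 0 = 0, and there is no ∂_3, so H_2 ≅ 0.

(K is a triangulation of the Möbius band.)

Hence the Betti numbers are b_0 = 1, b_1 = 1, b_2 = 0.

b_0 = 1, b_1 = 1, b_2 = 0.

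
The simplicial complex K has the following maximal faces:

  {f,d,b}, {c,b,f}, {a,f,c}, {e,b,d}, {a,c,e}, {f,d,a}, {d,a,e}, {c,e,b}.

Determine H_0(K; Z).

H_0 ≅ Z.

Take the total order a < b < c < d < e < f on the vertex set. Then K (dimension 2) consists of the simplices:

  0-simplices (6): a, b, c, d, e, f
  1-simplices (12): ac, ad, ae, af, bc, bd, be, bf, ce, cf, de, df
  2-simplices (8): ace, acf, ade, adf, bce, bcf, bde, bdf

Hence C_0 ≅ Z^6, C_1 ≅ Z^12, C_2 ≅ Z^8.

The boundary map ∂_1: C_1 → C_0 sends each edge [p,q] (with p < q) to q − p. For instance
  ∂ae = e − a.
As a 6×12 matrix over Z this has rank 5, with invariant factors (1,1,1,1,1).

The boundary map ∂_2: C_2 → C_1 acts by ∂[p,q,r] = [q,r] − [p,r] + [p,q]. For instance
  ∂acf = cf − af + ac,
  ∂bdf = df − bf + bd.
The resulting 12×8 matrix has rank 7, and its Smith normal form has invariant factors (1,1,1,1,1,1,1).

Now H_k = ker ∂_k / im ∂_{k+1}, so:

  H_0: rank C_0 − rank ∂_1 = 6 − 5 = 1, and the invariant factors of ∂_1 are all 1, so H_0 ≅ Z.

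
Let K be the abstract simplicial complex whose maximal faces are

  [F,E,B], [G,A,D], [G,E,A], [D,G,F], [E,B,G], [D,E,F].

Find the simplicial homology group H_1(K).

H_1 ≅ Z.

Fix the vertex order A < B < D < E < F < G and write every simplex with vertices in increasing order. Then dim K = 2 and the simplices of K are:

  0-simplices (6): A, B, D, E, F, G
  1-simplices (12): AD, AE, AG, BE, BF, BG, DE, DF, DG, EF, EG, FG
  2-simplices (6): ADG, AEG, BEF, BEG, DEF, DFG

Hence C_0 ≅ Z^6, C_1 ≅ Z^12, C_2 ≅ Z^6.

Boundary ∂_1: C_1 → C_0 sends each edge [p,q] (with p < q) to q − p. For instance
  ∂EF = F − E.
As a 6×12 matrix over Z this has rank 5, with invariant factors (1,1,1,1,1).

The boundary map ∂_2: C_2 → C_1 acts by ∂[p,q,r] = [q,r] − [p,r] + [p,q]. For instance
  ∂BEF = EF − BF + BE,
  ∂ADG = DG − AG + AD.
The 12×6 boundary matrix has rank 6 and Smith normal form diag(1,1,1,1,1,1).

Reading off H_k = ker ∂_k / im ∂_{k+1}:

  H_1: rank ker ∂_1 − rank ∂_2 = (12 − 5) − 6 = 1, and the invariant factors of ∂_2 are all 1, so H_1 ≅ Z.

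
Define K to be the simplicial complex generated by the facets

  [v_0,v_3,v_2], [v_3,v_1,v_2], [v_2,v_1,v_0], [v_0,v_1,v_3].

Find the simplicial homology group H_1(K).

We work with the vertex ordering v_0 < v_1 < v_2 < v_3. The simplices of K, each written with vertices in increasing order, are:

  0-simplices (4): [v_0], [v_1], [v_2], [v_3]
  1-simplices (6): [v_0,v_1], [v_0,v_2], [v_0,v_3], [v_1,v_2], [v_1,v_3], [v_2,v_3]
  2-simplices (4): [v_0,v_1,v_2], [v_0,v_1,v_3], [v_0,v_2,v_3], [v_1,v_2,v_3]

giving chain groups C_0 ≅ Z^4, C_1 ≅ Z^6, C_2 ≅ Z^4.

∂_1: C_1 → C_0 is given by ∂[p,q] = [q] − [p]. For instance
  ∂[v_0,v_2] = [v_2] − [v_0].
This gives a 4×6 integer matrix of rank 3; reducing to Smith normal form yields diagonal entries (1,1,1).

∂_2: C_2 → C_1 acts by ∂[p,q,r] = [q,r] − [p,r] + [p,q]. For instance
  ∂[v_0,v_2,v_3] = [v_2,v_3] − [v_0,v_3] + [v_0,v_2],
  ∂[v_0,v_1,v_2] = [v_1,v_2] − [v_0,v_2] + [v_0,v_1].
This gives a 6×4 integer matrix of rank 3; reducing to Smith normal form yields diagonal entries (1,1,1).

Reading off H_k = ker ∂_k / im ∂_{k+1}:

  H_1: rank ker ∂_1 − rank ∂_2 = (6 − 3) − 3 = 0, and the invariant factors of ∂_2 are all 1, so H_1 ≅ 0.

H_1 = 0.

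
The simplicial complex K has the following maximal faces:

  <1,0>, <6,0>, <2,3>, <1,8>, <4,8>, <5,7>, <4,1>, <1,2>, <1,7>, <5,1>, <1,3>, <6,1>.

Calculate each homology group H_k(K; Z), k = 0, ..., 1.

Fix the vertex order 0 < 1 < 2 < 3 < 4 < 5 < 6 < 7 < 8 and write every simplex with vertices in increasing order. Then dim K = 1 and the simplices of K are:

  0-simplices (9): [0], [1], [2], [3], [4], [5], [6], [7], [8]
  1-simplices (12): [0,1], [0,6], [1,2], [1,3], [1,4], [1,5], [1,6], [1,7], [1,8], [2,3], [4,8], [5,7]

Hence C_0 ≅ Z^9, C_1 ≅ Z^12.

The boundary map ∂_1: C_1 → C_0 is given by ∂[p,q] = [q] − [p]. For instance
  ∂[1,6] = [6] − [1].
The resulting 9×12 matrix has rank 8, and its Smith normal form has invariant factors (1,1,1,1,1,1,1,1).

Now H_k = ker ∂_k / im ∂_{k+1}, so:

  H_0: rank C_0 − rank ∂_1 = 9 − 8 = 1, and the invariant factors of ∂_1 are all 1, so H_0 = Z.
  H_1: rank ker ∂_1 − rank ∂_2 = (12 − 8) − 0 = 4, and there is no ∂_2, so H_1 = Z^4.

As a check, the Euler characteristic is 9 − 12 = -3, which agrees with 1 − 4 = -3.
(K is a triangulation of a wedge of 4 circles.)

H_0 = Z,  H_1 = Z^4.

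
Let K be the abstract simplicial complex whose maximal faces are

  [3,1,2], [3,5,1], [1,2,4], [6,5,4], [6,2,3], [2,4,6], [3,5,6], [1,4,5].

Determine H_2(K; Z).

Fix the vertex order 1 < 2 < 3 < 4 < 5 < 6 and write every simplex with vertices in increasing order. Then dim K = 2 and the simplices of K are:

  0-simplices (6): [1], [2], [3], [4], [5], [6]
  1-simplices (12): [1,2], [1,3], [1,4], [1,5], [2,3], [2,4], [2,6], [3,5], [3,6], [4,5], [4,6], [5,6]
  2-simplices (8): [1,2,3], [1,2,4], [1,3,5], [1,4,5], [2,3,6], [2,4,6], [3,5,6], [4,5,6]

Hence C_0 ≅ Z^6, C_1 ≅ Z^12, C_2 ≅ Z^8.

The boundary map ∂_1: C_1 → C_0 is given by ∂[p,q] = [q] − [p]. For instance
  ∂[2,4] = [4] − [2].
The resulting 6×12 matrix has rank 5, and its Smith normal form has invariant factors (1,1,1,1,1).

The boundary map ∂_2: C_2 → C_1 sends each 2-simplex [p,q,r] to [q,r] − [p,r] + [p,q]. For instance
  ∂[2,4,6] = [4,6] − [2,6] + [2,4],
  ∂[1,2,4] = [2,4] − [1,4] + [1,2].
This gives a 12×8 integer matrix of rank 7; reducing to Smith normal form yields diagonal entries (1,1,1,1,1,1,1).

From H_k ≅ ker(∂_k) / im(∂_{k+1}) we obtain:

  H_2: rank ker ∂_2 − rank ∂_3 = (8 − 7) − 0 = 1, and there is no ∂_3, so H_2 ≅ Z.

H_2 ≅ Z.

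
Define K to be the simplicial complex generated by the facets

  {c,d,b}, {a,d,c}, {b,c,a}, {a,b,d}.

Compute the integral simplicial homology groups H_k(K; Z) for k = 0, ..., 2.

Fix the vertex order a < b < c < d and write every simplex with vertices in increasing order. Then dim K = 2 and the simplices of K are:

  0-simplices (4): a, b, c, d
  1-simplices (6): ab, ac, ad, bc, bd, cd
  2-simplices (4): abc, abd, acd, bcd

giving chain groups C_0 ≅ Z^4, C_1 ≅ Z^6, C_2 ≅ Z^4.

Boundary ∂_1: C_1 → C_0 is given by ∂[p,q] = [q] − [p]. For instance
  ∂bc = c − b.
The 4×6 boundary matrix has rank 3 and Smith normal form diag(1,1,1).

The boundary map ∂_2: C_2 → C_1 sends each 2-simplex [p,q,r] to [q,r] − [p,r] + [p,q]. For instance
  ∂acd = cd − ad + ac,
  ∂abc = bc − ac + ab.
This gives a 6×4 integer matrix of rank 3; reducing to Smith normal form yields diagonal entries (1,1,1).

From H_k ≅ ker(∂_k) / im(∂_{k+1}) we obtain:

  H_0: rank C_0 − rank ∂_1 = 4 − 3 = 1, and the invariant factors of ∂_1 are all 1, so H_0 ≅ Z.
  H_1: rank ker ∂_1 − rank ∂_2 = (6 − 3) − 3 = 0, and the invariant factors of ∂_2 are all 1, so H_1 ≅ 0.
  H_2: rank ker ∂_2 − rank ∂_3 = (4 − 3) − 0 = 1, and there is no ∂_3, so H_2 ≅ Z.

H_0 ≅ Z,  H_1 = 0,  H_2 ≅ Z.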